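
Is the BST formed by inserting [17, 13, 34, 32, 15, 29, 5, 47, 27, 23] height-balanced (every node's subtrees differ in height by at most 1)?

Tree (level-order array): [17, 13, 34, 5, 15, 32, 47, None, None, None, None, 29, None, None, None, 27, None, 23]
Definition: a tree is height-balanced if, at every node, |h(left) - h(right)| <= 1 (empty subtree has height -1).
Bottom-up per-node check:
  node 5: h_left=-1, h_right=-1, diff=0 [OK], height=0
  node 15: h_left=-1, h_right=-1, diff=0 [OK], height=0
  node 13: h_left=0, h_right=0, diff=0 [OK], height=1
  node 23: h_left=-1, h_right=-1, diff=0 [OK], height=0
  node 27: h_left=0, h_right=-1, diff=1 [OK], height=1
  node 29: h_left=1, h_right=-1, diff=2 [FAIL (|1--1|=2 > 1)], height=2
  node 32: h_left=2, h_right=-1, diff=3 [FAIL (|2--1|=3 > 1)], height=3
  node 47: h_left=-1, h_right=-1, diff=0 [OK], height=0
  node 34: h_left=3, h_right=0, diff=3 [FAIL (|3-0|=3 > 1)], height=4
  node 17: h_left=1, h_right=4, diff=3 [FAIL (|1-4|=3 > 1)], height=5
Node 29 violates the condition: |1 - -1| = 2 > 1.
Result: Not balanced


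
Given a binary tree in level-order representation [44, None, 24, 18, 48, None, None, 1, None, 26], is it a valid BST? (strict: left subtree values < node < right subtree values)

Level-order array: [44, None, 24, 18, 48, None, None, 1, None, 26]
Validate using subtree bounds (lo, hi): at each node, require lo < value < hi,
then recurse left with hi=value and right with lo=value.
Preorder trace (stopping at first violation):
  at node 44 with bounds (-inf, +inf): OK
  at node 24 with bounds (44, +inf): VIOLATION
Node 24 violates its bound: not (44 < 24 < +inf).
Result: Not a valid BST


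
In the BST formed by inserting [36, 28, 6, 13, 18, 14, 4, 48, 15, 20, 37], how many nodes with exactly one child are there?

Tree built from: [36, 28, 6, 13, 18, 14, 4, 48, 15, 20, 37]
Tree (level-order array): [36, 28, 48, 6, None, 37, None, 4, 13, None, None, None, None, None, 18, 14, 20, None, 15]
Rule: These are nodes with exactly 1 non-null child.
Per-node child counts:
  node 36: 2 child(ren)
  node 28: 1 child(ren)
  node 6: 2 child(ren)
  node 4: 0 child(ren)
  node 13: 1 child(ren)
  node 18: 2 child(ren)
  node 14: 1 child(ren)
  node 15: 0 child(ren)
  node 20: 0 child(ren)
  node 48: 1 child(ren)
  node 37: 0 child(ren)
Matching nodes: [28, 13, 14, 48]
Count of nodes with exactly one child: 4


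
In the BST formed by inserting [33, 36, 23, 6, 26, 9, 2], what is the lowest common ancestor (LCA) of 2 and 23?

Tree insertion order: [33, 36, 23, 6, 26, 9, 2]
Tree (level-order array): [33, 23, 36, 6, 26, None, None, 2, 9]
In a BST, the LCA of p=2, q=23 is the first node v on the
root-to-leaf path with p <= v <= q (go left if both < v, right if both > v).
Walk from root:
  at 33: both 2 and 23 < 33, go left
  at 23: 2 <= 23 <= 23, this is the LCA
LCA = 23


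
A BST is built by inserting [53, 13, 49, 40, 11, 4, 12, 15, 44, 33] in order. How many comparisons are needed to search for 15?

Search path for 15: 53 -> 13 -> 49 -> 40 -> 15
Found: True
Comparisons: 5


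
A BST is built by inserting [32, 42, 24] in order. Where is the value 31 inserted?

Starting tree (level order): [32, 24, 42]
Insertion path: 32 -> 24
Result: insert 31 as right child of 24
Final tree (level order): [32, 24, 42, None, 31]


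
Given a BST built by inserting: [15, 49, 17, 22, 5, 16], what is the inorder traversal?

Tree insertion order: [15, 49, 17, 22, 5, 16]
Tree (level-order array): [15, 5, 49, None, None, 17, None, 16, 22]
Inorder traversal: [5, 15, 16, 17, 22, 49]


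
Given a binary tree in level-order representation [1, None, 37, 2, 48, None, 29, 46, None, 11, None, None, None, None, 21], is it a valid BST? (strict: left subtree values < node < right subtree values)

Level-order array: [1, None, 37, 2, 48, None, 29, 46, None, 11, None, None, None, None, 21]
Validate using subtree bounds (lo, hi): at each node, require lo < value < hi,
then recurse left with hi=value and right with lo=value.
Preorder trace (stopping at first violation):
  at node 1 with bounds (-inf, +inf): OK
  at node 37 with bounds (1, +inf): OK
  at node 2 with bounds (1, 37): OK
  at node 29 with bounds (2, 37): OK
  at node 11 with bounds (2, 29): OK
  at node 21 with bounds (11, 29): OK
  at node 48 with bounds (37, +inf): OK
  at node 46 with bounds (37, 48): OK
No violation found at any node.
Result: Valid BST


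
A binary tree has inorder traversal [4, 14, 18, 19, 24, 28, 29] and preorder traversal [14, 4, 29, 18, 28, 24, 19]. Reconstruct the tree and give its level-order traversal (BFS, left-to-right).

Inorder:  [4, 14, 18, 19, 24, 28, 29]
Preorder: [14, 4, 29, 18, 28, 24, 19]
Algorithm: preorder visits root first, so consume preorder in order;
for each root, split the current inorder slice at that value into
left-subtree inorder and right-subtree inorder, then recurse.
Recursive splits:
  root=14; inorder splits into left=[4], right=[18, 19, 24, 28, 29]
  root=4; inorder splits into left=[], right=[]
  root=29; inorder splits into left=[18, 19, 24, 28], right=[]
  root=18; inorder splits into left=[], right=[19, 24, 28]
  root=28; inorder splits into left=[19, 24], right=[]
  root=24; inorder splits into left=[19], right=[]
  root=19; inorder splits into left=[], right=[]
Reconstructed level-order: [14, 4, 29, 18, 28, 24, 19]


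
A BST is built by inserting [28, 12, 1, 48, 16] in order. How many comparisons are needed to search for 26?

Search path for 26: 28 -> 12 -> 16
Found: False
Comparisons: 3


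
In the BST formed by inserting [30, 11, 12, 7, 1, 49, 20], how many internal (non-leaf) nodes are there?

Tree built from: [30, 11, 12, 7, 1, 49, 20]
Tree (level-order array): [30, 11, 49, 7, 12, None, None, 1, None, None, 20]
Rule: An internal node has at least one child.
Per-node child counts:
  node 30: 2 child(ren)
  node 11: 2 child(ren)
  node 7: 1 child(ren)
  node 1: 0 child(ren)
  node 12: 1 child(ren)
  node 20: 0 child(ren)
  node 49: 0 child(ren)
Matching nodes: [30, 11, 7, 12]
Count of internal (non-leaf) nodes: 4


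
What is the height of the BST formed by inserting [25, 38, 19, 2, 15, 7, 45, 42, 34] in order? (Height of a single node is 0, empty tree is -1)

Insertion order: [25, 38, 19, 2, 15, 7, 45, 42, 34]
Tree (level-order array): [25, 19, 38, 2, None, 34, 45, None, 15, None, None, 42, None, 7]
Compute height bottom-up (empty subtree = -1):
  height(7) = 1 + max(-1, -1) = 0
  height(15) = 1 + max(0, -1) = 1
  height(2) = 1 + max(-1, 1) = 2
  height(19) = 1 + max(2, -1) = 3
  height(34) = 1 + max(-1, -1) = 0
  height(42) = 1 + max(-1, -1) = 0
  height(45) = 1 + max(0, -1) = 1
  height(38) = 1 + max(0, 1) = 2
  height(25) = 1 + max(3, 2) = 4
Height = 4


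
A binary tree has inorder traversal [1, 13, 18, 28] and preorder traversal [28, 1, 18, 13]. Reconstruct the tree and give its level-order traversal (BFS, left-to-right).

Inorder:  [1, 13, 18, 28]
Preorder: [28, 1, 18, 13]
Algorithm: preorder visits root first, so consume preorder in order;
for each root, split the current inorder slice at that value into
left-subtree inorder and right-subtree inorder, then recurse.
Recursive splits:
  root=28; inorder splits into left=[1, 13, 18], right=[]
  root=1; inorder splits into left=[], right=[13, 18]
  root=18; inorder splits into left=[13], right=[]
  root=13; inorder splits into left=[], right=[]
Reconstructed level-order: [28, 1, 18, 13]


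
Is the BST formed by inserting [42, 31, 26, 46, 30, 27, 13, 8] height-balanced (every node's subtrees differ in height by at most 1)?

Tree (level-order array): [42, 31, 46, 26, None, None, None, 13, 30, 8, None, 27]
Definition: a tree is height-balanced if, at every node, |h(left) - h(right)| <= 1 (empty subtree has height -1).
Bottom-up per-node check:
  node 8: h_left=-1, h_right=-1, diff=0 [OK], height=0
  node 13: h_left=0, h_right=-1, diff=1 [OK], height=1
  node 27: h_left=-1, h_right=-1, diff=0 [OK], height=0
  node 30: h_left=0, h_right=-1, diff=1 [OK], height=1
  node 26: h_left=1, h_right=1, diff=0 [OK], height=2
  node 31: h_left=2, h_right=-1, diff=3 [FAIL (|2--1|=3 > 1)], height=3
  node 46: h_left=-1, h_right=-1, diff=0 [OK], height=0
  node 42: h_left=3, h_right=0, diff=3 [FAIL (|3-0|=3 > 1)], height=4
Node 31 violates the condition: |2 - -1| = 3 > 1.
Result: Not balanced


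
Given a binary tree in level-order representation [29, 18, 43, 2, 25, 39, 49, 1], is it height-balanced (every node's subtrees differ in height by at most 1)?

Tree (level-order array): [29, 18, 43, 2, 25, 39, 49, 1]
Definition: a tree is height-balanced if, at every node, |h(left) - h(right)| <= 1 (empty subtree has height -1).
Bottom-up per-node check:
  node 1: h_left=-1, h_right=-1, diff=0 [OK], height=0
  node 2: h_left=0, h_right=-1, diff=1 [OK], height=1
  node 25: h_left=-1, h_right=-1, diff=0 [OK], height=0
  node 18: h_left=1, h_right=0, diff=1 [OK], height=2
  node 39: h_left=-1, h_right=-1, diff=0 [OK], height=0
  node 49: h_left=-1, h_right=-1, diff=0 [OK], height=0
  node 43: h_left=0, h_right=0, diff=0 [OK], height=1
  node 29: h_left=2, h_right=1, diff=1 [OK], height=3
All nodes satisfy the balance condition.
Result: Balanced


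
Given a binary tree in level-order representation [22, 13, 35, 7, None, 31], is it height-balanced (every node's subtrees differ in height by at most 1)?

Tree (level-order array): [22, 13, 35, 7, None, 31]
Definition: a tree is height-balanced if, at every node, |h(left) - h(right)| <= 1 (empty subtree has height -1).
Bottom-up per-node check:
  node 7: h_left=-1, h_right=-1, diff=0 [OK], height=0
  node 13: h_left=0, h_right=-1, diff=1 [OK], height=1
  node 31: h_left=-1, h_right=-1, diff=0 [OK], height=0
  node 35: h_left=0, h_right=-1, diff=1 [OK], height=1
  node 22: h_left=1, h_right=1, diff=0 [OK], height=2
All nodes satisfy the balance condition.
Result: Balanced


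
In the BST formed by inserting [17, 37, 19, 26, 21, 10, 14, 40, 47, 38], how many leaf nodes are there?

Tree built from: [17, 37, 19, 26, 21, 10, 14, 40, 47, 38]
Tree (level-order array): [17, 10, 37, None, 14, 19, 40, None, None, None, 26, 38, 47, 21]
Rule: A leaf has 0 children.
Per-node child counts:
  node 17: 2 child(ren)
  node 10: 1 child(ren)
  node 14: 0 child(ren)
  node 37: 2 child(ren)
  node 19: 1 child(ren)
  node 26: 1 child(ren)
  node 21: 0 child(ren)
  node 40: 2 child(ren)
  node 38: 0 child(ren)
  node 47: 0 child(ren)
Matching nodes: [14, 21, 38, 47]
Count of leaf nodes: 4


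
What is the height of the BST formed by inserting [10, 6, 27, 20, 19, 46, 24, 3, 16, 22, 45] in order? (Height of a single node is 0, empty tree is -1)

Insertion order: [10, 6, 27, 20, 19, 46, 24, 3, 16, 22, 45]
Tree (level-order array): [10, 6, 27, 3, None, 20, 46, None, None, 19, 24, 45, None, 16, None, 22]
Compute height bottom-up (empty subtree = -1):
  height(3) = 1 + max(-1, -1) = 0
  height(6) = 1 + max(0, -1) = 1
  height(16) = 1 + max(-1, -1) = 0
  height(19) = 1 + max(0, -1) = 1
  height(22) = 1 + max(-1, -1) = 0
  height(24) = 1 + max(0, -1) = 1
  height(20) = 1 + max(1, 1) = 2
  height(45) = 1 + max(-1, -1) = 0
  height(46) = 1 + max(0, -1) = 1
  height(27) = 1 + max(2, 1) = 3
  height(10) = 1 + max(1, 3) = 4
Height = 4


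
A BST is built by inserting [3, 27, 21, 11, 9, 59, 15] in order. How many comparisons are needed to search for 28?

Search path for 28: 3 -> 27 -> 59
Found: False
Comparisons: 3


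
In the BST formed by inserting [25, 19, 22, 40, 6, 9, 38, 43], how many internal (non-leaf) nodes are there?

Tree built from: [25, 19, 22, 40, 6, 9, 38, 43]
Tree (level-order array): [25, 19, 40, 6, 22, 38, 43, None, 9]
Rule: An internal node has at least one child.
Per-node child counts:
  node 25: 2 child(ren)
  node 19: 2 child(ren)
  node 6: 1 child(ren)
  node 9: 0 child(ren)
  node 22: 0 child(ren)
  node 40: 2 child(ren)
  node 38: 0 child(ren)
  node 43: 0 child(ren)
Matching nodes: [25, 19, 6, 40]
Count of internal (non-leaf) nodes: 4


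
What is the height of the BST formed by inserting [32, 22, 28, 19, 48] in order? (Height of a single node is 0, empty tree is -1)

Insertion order: [32, 22, 28, 19, 48]
Tree (level-order array): [32, 22, 48, 19, 28]
Compute height bottom-up (empty subtree = -1):
  height(19) = 1 + max(-1, -1) = 0
  height(28) = 1 + max(-1, -1) = 0
  height(22) = 1 + max(0, 0) = 1
  height(48) = 1 + max(-1, -1) = 0
  height(32) = 1 + max(1, 0) = 2
Height = 2


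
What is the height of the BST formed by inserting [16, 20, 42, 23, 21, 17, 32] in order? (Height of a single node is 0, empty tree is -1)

Insertion order: [16, 20, 42, 23, 21, 17, 32]
Tree (level-order array): [16, None, 20, 17, 42, None, None, 23, None, 21, 32]
Compute height bottom-up (empty subtree = -1):
  height(17) = 1 + max(-1, -1) = 0
  height(21) = 1 + max(-1, -1) = 0
  height(32) = 1 + max(-1, -1) = 0
  height(23) = 1 + max(0, 0) = 1
  height(42) = 1 + max(1, -1) = 2
  height(20) = 1 + max(0, 2) = 3
  height(16) = 1 + max(-1, 3) = 4
Height = 4


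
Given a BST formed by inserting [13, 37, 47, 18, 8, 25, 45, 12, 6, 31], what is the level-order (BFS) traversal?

Tree insertion order: [13, 37, 47, 18, 8, 25, 45, 12, 6, 31]
Tree (level-order array): [13, 8, 37, 6, 12, 18, 47, None, None, None, None, None, 25, 45, None, None, 31]
BFS from the root, enqueuing left then right child of each popped node:
  queue [13] -> pop 13, enqueue [8, 37], visited so far: [13]
  queue [8, 37] -> pop 8, enqueue [6, 12], visited so far: [13, 8]
  queue [37, 6, 12] -> pop 37, enqueue [18, 47], visited so far: [13, 8, 37]
  queue [6, 12, 18, 47] -> pop 6, enqueue [none], visited so far: [13, 8, 37, 6]
  queue [12, 18, 47] -> pop 12, enqueue [none], visited so far: [13, 8, 37, 6, 12]
  queue [18, 47] -> pop 18, enqueue [25], visited so far: [13, 8, 37, 6, 12, 18]
  queue [47, 25] -> pop 47, enqueue [45], visited so far: [13, 8, 37, 6, 12, 18, 47]
  queue [25, 45] -> pop 25, enqueue [31], visited so far: [13, 8, 37, 6, 12, 18, 47, 25]
  queue [45, 31] -> pop 45, enqueue [none], visited so far: [13, 8, 37, 6, 12, 18, 47, 25, 45]
  queue [31] -> pop 31, enqueue [none], visited so far: [13, 8, 37, 6, 12, 18, 47, 25, 45, 31]
Result: [13, 8, 37, 6, 12, 18, 47, 25, 45, 31]


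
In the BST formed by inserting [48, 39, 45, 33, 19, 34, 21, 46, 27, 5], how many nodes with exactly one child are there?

Tree built from: [48, 39, 45, 33, 19, 34, 21, 46, 27, 5]
Tree (level-order array): [48, 39, None, 33, 45, 19, 34, None, 46, 5, 21, None, None, None, None, None, None, None, 27]
Rule: These are nodes with exactly 1 non-null child.
Per-node child counts:
  node 48: 1 child(ren)
  node 39: 2 child(ren)
  node 33: 2 child(ren)
  node 19: 2 child(ren)
  node 5: 0 child(ren)
  node 21: 1 child(ren)
  node 27: 0 child(ren)
  node 34: 0 child(ren)
  node 45: 1 child(ren)
  node 46: 0 child(ren)
Matching nodes: [48, 21, 45]
Count of nodes with exactly one child: 3


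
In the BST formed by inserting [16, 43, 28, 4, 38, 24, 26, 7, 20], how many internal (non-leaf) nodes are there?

Tree built from: [16, 43, 28, 4, 38, 24, 26, 7, 20]
Tree (level-order array): [16, 4, 43, None, 7, 28, None, None, None, 24, 38, 20, 26]
Rule: An internal node has at least one child.
Per-node child counts:
  node 16: 2 child(ren)
  node 4: 1 child(ren)
  node 7: 0 child(ren)
  node 43: 1 child(ren)
  node 28: 2 child(ren)
  node 24: 2 child(ren)
  node 20: 0 child(ren)
  node 26: 0 child(ren)
  node 38: 0 child(ren)
Matching nodes: [16, 4, 43, 28, 24]
Count of internal (non-leaf) nodes: 5


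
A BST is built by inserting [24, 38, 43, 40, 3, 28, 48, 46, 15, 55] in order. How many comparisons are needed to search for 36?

Search path for 36: 24 -> 38 -> 28
Found: False
Comparisons: 3


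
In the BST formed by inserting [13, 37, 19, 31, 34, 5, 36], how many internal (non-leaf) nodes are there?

Tree built from: [13, 37, 19, 31, 34, 5, 36]
Tree (level-order array): [13, 5, 37, None, None, 19, None, None, 31, None, 34, None, 36]
Rule: An internal node has at least one child.
Per-node child counts:
  node 13: 2 child(ren)
  node 5: 0 child(ren)
  node 37: 1 child(ren)
  node 19: 1 child(ren)
  node 31: 1 child(ren)
  node 34: 1 child(ren)
  node 36: 0 child(ren)
Matching nodes: [13, 37, 19, 31, 34]
Count of internal (non-leaf) nodes: 5


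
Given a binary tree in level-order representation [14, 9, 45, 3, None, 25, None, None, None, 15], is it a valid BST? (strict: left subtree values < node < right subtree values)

Level-order array: [14, 9, 45, 3, None, 25, None, None, None, 15]
Validate using subtree bounds (lo, hi): at each node, require lo < value < hi,
then recurse left with hi=value and right with lo=value.
Preorder trace (stopping at first violation):
  at node 14 with bounds (-inf, +inf): OK
  at node 9 with bounds (-inf, 14): OK
  at node 3 with bounds (-inf, 9): OK
  at node 45 with bounds (14, +inf): OK
  at node 25 with bounds (14, 45): OK
  at node 15 with bounds (14, 25): OK
No violation found at any node.
Result: Valid BST


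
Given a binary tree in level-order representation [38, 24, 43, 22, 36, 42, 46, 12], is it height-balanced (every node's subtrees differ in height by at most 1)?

Tree (level-order array): [38, 24, 43, 22, 36, 42, 46, 12]
Definition: a tree is height-balanced if, at every node, |h(left) - h(right)| <= 1 (empty subtree has height -1).
Bottom-up per-node check:
  node 12: h_left=-1, h_right=-1, diff=0 [OK], height=0
  node 22: h_left=0, h_right=-1, diff=1 [OK], height=1
  node 36: h_left=-1, h_right=-1, diff=0 [OK], height=0
  node 24: h_left=1, h_right=0, diff=1 [OK], height=2
  node 42: h_left=-1, h_right=-1, diff=0 [OK], height=0
  node 46: h_left=-1, h_right=-1, diff=0 [OK], height=0
  node 43: h_left=0, h_right=0, diff=0 [OK], height=1
  node 38: h_left=2, h_right=1, diff=1 [OK], height=3
All nodes satisfy the balance condition.
Result: Balanced


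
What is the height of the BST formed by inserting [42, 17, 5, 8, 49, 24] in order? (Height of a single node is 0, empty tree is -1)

Insertion order: [42, 17, 5, 8, 49, 24]
Tree (level-order array): [42, 17, 49, 5, 24, None, None, None, 8]
Compute height bottom-up (empty subtree = -1):
  height(8) = 1 + max(-1, -1) = 0
  height(5) = 1 + max(-1, 0) = 1
  height(24) = 1 + max(-1, -1) = 0
  height(17) = 1 + max(1, 0) = 2
  height(49) = 1 + max(-1, -1) = 0
  height(42) = 1 + max(2, 0) = 3
Height = 3


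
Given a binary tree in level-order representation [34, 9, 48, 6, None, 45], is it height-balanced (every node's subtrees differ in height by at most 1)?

Tree (level-order array): [34, 9, 48, 6, None, 45]
Definition: a tree is height-balanced if, at every node, |h(left) - h(right)| <= 1 (empty subtree has height -1).
Bottom-up per-node check:
  node 6: h_left=-1, h_right=-1, diff=0 [OK], height=0
  node 9: h_left=0, h_right=-1, diff=1 [OK], height=1
  node 45: h_left=-1, h_right=-1, diff=0 [OK], height=0
  node 48: h_left=0, h_right=-1, diff=1 [OK], height=1
  node 34: h_left=1, h_right=1, diff=0 [OK], height=2
All nodes satisfy the balance condition.
Result: Balanced


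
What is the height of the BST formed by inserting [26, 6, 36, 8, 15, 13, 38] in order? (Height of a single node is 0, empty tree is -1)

Insertion order: [26, 6, 36, 8, 15, 13, 38]
Tree (level-order array): [26, 6, 36, None, 8, None, 38, None, 15, None, None, 13]
Compute height bottom-up (empty subtree = -1):
  height(13) = 1 + max(-1, -1) = 0
  height(15) = 1 + max(0, -1) = 1
  height(8) = 1 + max(-1, 1) = 2
  height(6) = 1 + max(-1, 2) = 3
  height(38) = 1 + max(-1, -1) = 0
  height(36) = 1 + max(-1, 0) = 1
  height(26) = 1 + max(3, 1) = 4
Height = 4


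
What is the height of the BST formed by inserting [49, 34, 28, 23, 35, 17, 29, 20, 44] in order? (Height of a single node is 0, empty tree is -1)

Insertion order: [49, 34, 28, 23, 35, 17, 29, 20, 44]
Tree (level-order array): [49, 34, None, 28, 35, 23, 29, None, 44, 17, None, None, None, None, None, None, 20]
Compute height bottom-up (empty subtree = -1):
  height(20) = 1 + max(-1, -1) = 0
  height(17) = 1 + max(-1, 0) = 1
  height(23) = 1 + max(1, -1) = 2
  height(29) = 1 + max(-1, -1) = 0
  height(28) = 1 + max(2, 0) = 3
  height(44) = 1 + max(-1, -1) = 0
  height(35) = 1 + max(-1, 0) = 1
  height(34) = 1 + max(3, 1) = 4
  height(49) = 1 + max(4, -1) = 5
Height = 5


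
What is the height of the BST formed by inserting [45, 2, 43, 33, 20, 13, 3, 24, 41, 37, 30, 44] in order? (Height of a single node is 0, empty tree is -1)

Insertion order: [45, 2, 43, 33, 20, 13, 3, 24, 41, 37, 30, 44]
Tree (level-order array): [45, 2, None, None, 43, 33, 44, 20, 41, None, None, 13, 24, 37, None, 3, None, None, 30]
Compute height bottom-up (empty subtree = -1):
  height(3) = 1 + max(-1, -1) = 0
  height(13) = 1 + max(0, -1) = 1
  height(30) = 1 + max(-1, -1) = 0
  height(24) = 1 + max(-1, 0) = 1
  height(20) = 1 + max(1, 1) = 2
  height(37) = 1 + max(-1, -1) = 0
  height(41) = 1 + max(0, -1) = 1
  height(33) = 1 + max(2, 1) = 3
  height(44) = 1 + max(-1, -1) = 0
  height(43) = 1 + max(3, 0) = 4
  height(2) = 1 + max(-1, 4) = 5
  height(45) = 1 + max(5, -1) = 6
Height = 6


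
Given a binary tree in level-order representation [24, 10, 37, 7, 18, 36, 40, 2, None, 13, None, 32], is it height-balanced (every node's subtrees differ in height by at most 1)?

Tree (level-order array): [24, 10, 37, 7, 18, 36, 40, 2, None, 13, None, 32]
Definition: a tree is height-balanced if, at every node, |h(left) - h(right)| <= 1 (empty subtree has height -1).
Bottom-up per-node check:
  node 2: h_left=-1, h_right=-1, diff=0 [OK], height=0
  node 7: h_left=0, h_right=-1, diff=1 [OK], height=1
  node 13: h_left=-1, h_right=-1, diff=0 [OK], height=0
  node 18: h_left=0, h_right=-1, diff=1 [OK], height=1
  node 10: h_left=1, h_right=1, diff=0 [OK], height=2
  node 32: h_left=-1, h_right=-1, diff=0 [OK], height=0
  node 36: h_left=0, h_right=-1, diff=1 [OK], height=1
  node 40: h_left=-1, h_right=-1, diff=0 [OK], height=0
  node 37: h_left=1, h_right=0, diff=1 [OK], height=2
  node 24: h_left=2, h_right=2, diff=0 [OK], height=3
All nodes satisfy the balance condition.
Result: Balanced


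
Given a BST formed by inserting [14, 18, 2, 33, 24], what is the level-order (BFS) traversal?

Tree insertion order: [14, 18, 2, 33, 24]
Tree (level-order array): [14, 2, 18, None, None, None, 33, 24]
BFS from the root, enqueuing left then right child of each popped node:
  queue [14] -> pop 14, enqueue [2, 18], visited so far: [14]
  queue [2, 18] -> pop 2, enqueue [none], visited so far: [14, 2]
  queue [18] -> pop 18, enqueue [33], visited so far: [14, 2, 18]
  queue [33] -> pop 33, enqueue [24], visited so far: [14, 2, 18, 33]
  queue [24] -> pop 24, enqueue [none], visited so far: [14, 2, 18, 33, 24]
Result: [14, 2, 18, 33, 24]


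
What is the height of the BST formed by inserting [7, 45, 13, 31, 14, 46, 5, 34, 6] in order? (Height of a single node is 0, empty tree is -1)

Insertion order: [7, 45, 13, 31, 14, 46, 5, 34, 6]
Tree (level-order array): [7, 5, 45, None, 6, 13, 46, None, None, None, 31, None, None, 14, 34]
Compute height bottom-up (empty subtree = -1):
  height(6) = 1 + max(-1, -1) = 0
  height(5) = 1 + max(-1, 0) = 1
  height(14) = 1 + max(-1, -1) = 0
  height(34) = 1 + max(-1, -1) = 0
  height(31) = 1 + max(0, 0) = 1
  height(13) = 1 + max(-1, 1) = 2
  height(46) = 1 + max(-1, -1) = 0
  height(45) = 1 + max(2, 0) = 3
  height(7) = 1 + max(1, 3) = 4
Height = 4


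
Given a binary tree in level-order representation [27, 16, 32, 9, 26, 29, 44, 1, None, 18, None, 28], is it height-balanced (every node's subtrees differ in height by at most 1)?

Tree (level-order array): [27, 16, 32, 9, 26, 29, 44, 1, None, 18, None, 28]
Definition: a tree is height-balanced if, at every node, |h(left) - h(right)| <= 1 (empty subtree has height -1).
Bottom-up per-node check:
  node 1: h_left=-1, h_right=-1, diff=0 [OK], height=0
  node 9: h_left=0, h_right=-1, diff=1 [OK], height=1
  node 18: h_left=-1, h_right=-1, diff=0 [OK], height=0
  node 26: h_left=0, h_right=-1, diff=1 [OK], height=1
  node 16: h_left=1, h_right=1, diff=0 [OK], height=2
  node 28: h_left=-1, h_right=-1, diff=0 [OK], height=0
  node 29: h_left=0, h_right=-1, diff=1 [OK], height=1
  node 44: h_left=-1, h_right=-1, diff=0 [OK], height=0
  node 32: h_left=1, h_right=0, diff=1 [OK], height=2
  node 27: h_left=2, h_right=2, diff=0 [OK], height=3
All nodes satisfy the balance condition.
Result: Balanced


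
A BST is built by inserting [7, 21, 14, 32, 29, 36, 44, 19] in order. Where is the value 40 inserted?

Starting tree (level order): [7, None, 21, 14, 32, None, 19, 29, 36, None, None, None, None, None, 44]
Insertion path: 7 -> 21 -> 32 -> 36 -> 44
Result: insert 40 as left child of 44
Final tree (level order): [7, None, 21, 14, 32, None, 19, 29, 36, None, None, None, None, None, 44, 40]


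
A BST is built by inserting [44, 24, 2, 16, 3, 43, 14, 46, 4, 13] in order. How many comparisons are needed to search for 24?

Search path for 24: 44 -> 24
Found: True
Comparisons: 2


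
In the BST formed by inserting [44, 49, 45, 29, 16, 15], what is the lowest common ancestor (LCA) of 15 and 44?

Tree insertion order: [44, 49, 45, 29, 16, 15]
Tree (level-order array): [44, 29, 49, 16, None, 45, None, 15]
In a BST, the LCA of p=15, q=44 is the first node v on the
root-to-leaf path with p <= v <= q (go left if both < v, right if both > v).
Walk from root:
  at 44: 15 <= 44 <= 44, this is the LCA
LCA = 44


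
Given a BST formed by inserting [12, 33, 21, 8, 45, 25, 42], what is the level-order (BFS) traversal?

Tree insertion order: [12, 33, 21, 8, 45, 25, 42]
Tree (level-order array): [12, 8, 33, None, None, 21, 45, None, 25, 42]
BFS from the root, enqueuing left then right child of each popped node:
  queue [12] -> pop 12, enqueue [8, 33], visited so far: [12]
  queue [8, 33] -> pop 8, enqueue [none], visited so far: [12, 8]
  queue [33] -> pop 33, enqueue [21, 45], visited so far: [12, 8, 33]
  queue [21, 45] -> pop 21, enqueue [25], visited so far: [12, 8, 33, 21]
  queue [45, 25] -> pop 45, enqueue [42], visited so far: [12, 8, 33, 21, 45]
  queue [25, 42] -> pop 25, enqueue [none], visited so far: [12, 8, 33, 21, 45, 25]
  queue [42] -> pop 42, enqueue [none], visited so far: [12, 8, 33, 21, 45, 25, 42]
Result: [12, 8, 33, 21, 45, 25, 42]


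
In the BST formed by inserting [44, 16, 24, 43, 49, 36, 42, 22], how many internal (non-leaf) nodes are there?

Tree built from: [44, 16, 24, 43, 49, 36, 42, 22]
Tree (level-order array): [44, 16, 49, None, 24, None, None, 22, 43, None, None, 36, None, None, 42]
Rule: An internal node has at least one child.
Per-node child counts:
  node 44: 2 child(ren)
  node 16: 1 child(ren)
  node 24: 2 child(ren)
  node 22: 0 child(ren)
  node 43: 1 child(ren)
  node 36: 1 child(ren)
  node 42: 0 child(ren)
  node 49: 0 child(ren)
Matching nodes: [44, 16, 24, 43, 36]
Count of internal (non-leaf) nodes: 5


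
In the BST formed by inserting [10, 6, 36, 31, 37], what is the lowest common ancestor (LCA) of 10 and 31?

Tree insertion order: [10, 6, 36, 31, 37]
Tree (level-order array): [10, 6, 36, None, None, 31, 37]
In a BST, the LCA of p=10, q=31 is the first node v on the
root-to-leaf path with p <= v <= q (go left if both < v, right if both > v).
Walk from root:
  at 10: 10 <= 10 <= 31, this is the LCA
LCA = 10


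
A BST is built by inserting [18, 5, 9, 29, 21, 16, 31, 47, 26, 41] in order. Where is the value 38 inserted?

Starting tree (level order): [18, 5, 29, None, 9, 21, 31, None, 16, None, 26, None, 47, None, None, None, None, 41]
Insertion path: 18 -> 29 -> 31 -> 47 -> 41
Result: insert 38 as left child of 41
Final tree (level order): [18, 5, 29, None, 9, 21, 31, None, 16, None, 26, None, 47, None, None, None, None, 41, None, 38]


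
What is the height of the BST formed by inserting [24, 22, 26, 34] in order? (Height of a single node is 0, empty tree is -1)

Insertion order: [24, 22, 26, 34]
Tree (level-order array): [24, 22, 26, None, None, None, 34]
Compute height bottom-up (empty subtree = -1):
  height(22) = 1 + max(-1, -1) = 0
  height(34) = 1 + max(-1, -1) = 0
  height(26) = 1 + max(-1, 0) = 1
  height(24) = 1 + max(0, 1) = 2
Height = 2


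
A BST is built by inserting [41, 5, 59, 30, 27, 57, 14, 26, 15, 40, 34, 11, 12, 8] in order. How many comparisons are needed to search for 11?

Search path for 11: 41 -> 5 -> 30 -> 27 -> 14 -> 11
Found: True
Comparisons: 6


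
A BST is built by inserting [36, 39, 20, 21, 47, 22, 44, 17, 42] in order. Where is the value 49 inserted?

Starting tree (level order): [36, 20, 39, 17, 21, None, 47, None, None, None, 22, 44, None, None, None, 42]
Insertion path: 36 -> 39 -> 47
Result: insert 49 as right child of 47
Final tree (level order): [36, 20, 39, 17, 21, None, 47, None, None, None, 22, 44, 49, None, None, 42]


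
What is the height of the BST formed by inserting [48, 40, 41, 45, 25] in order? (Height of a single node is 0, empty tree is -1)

Insertion order: [48, 40, 41, 45, 25]
Tree (level-order array): [48, 40, None, 25, 41, None, None, None, 45]
Compute height bottom-up (empty subtree = -1):
  height(25) = 1 + max(-1, -1) = 0
  height(45) = 1 + max(-1, -1) = 0
  height(41) = 1 + max(-1, 0) = 1
  height(40) = 1 + max(0, 1) = 2
  height(48) = 1 + max(2, -1) = 3
Height = 3


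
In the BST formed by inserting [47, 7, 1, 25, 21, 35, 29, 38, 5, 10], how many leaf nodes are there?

Tree built from: [47, 7, 1, 25, 21, 35, 29, 38, 5, 10]
Tree (level-order array): [47, 7, None, 1, 25, None, 5, 21, 35, None, None, 10, None, 29, 38]
Rule: A leaf has 0 children.
Per-node child counts:
  node 47: 1 child(ren)
  node 7: 2 child(ren)
  node 1: 1 child(ren)
  node 5: 0 child(ren)
  node 25: 2 child(ren)
  node 21: 1 child(ren)
  node 10: 0 child(ren)
  node 35: 2 child(ren)
  node 29: 0 child(ren)
  node 38: 0 child(ren)
Matching nodes: [5, 10, 29, 38]
Count of leaf nodes: 4


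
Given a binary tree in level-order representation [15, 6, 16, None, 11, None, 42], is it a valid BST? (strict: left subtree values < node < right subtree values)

Level-order array: [15, 6, 16, None, 11, None, 42]
Validate using subtree bounds (lo, hi): at each node, require lo < value < hi,
then recurse left with hi=value and right with lo=value.
Preorder trace (stopping at first violation):
  at node 15 with bounds (-inf, +inf): OK
  at node 6 with bounds (-inf, 15): OK
  at node 11 with bounds (6, 15): OK
  at node 16 with bounds (15, +inf): OK
  at node 42 with bounds (16, +inf): OK
No violation found at any node.
Result: Valid BST


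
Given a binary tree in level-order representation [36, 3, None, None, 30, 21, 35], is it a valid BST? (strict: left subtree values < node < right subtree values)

Level-order array: [36, 3, None, None, 30, 21, 35]
Validate using subtree bounds (lo, hi): at each node, require lo < value < hi,
then recurse left with hi=value and right with lo=value.
Preorder trace (stopping at first violation):
  at node 36 with bounds (-inf, +inf): OK
  at node 3 with bounds (-inf, 36): OK
  at node 30 with bounds (3, 36): OK
  at node 21 with bounds (3, 30): OK
  at node 35 with bounds (30, 36): OK
No violation found at any node.
Result: Valid BST


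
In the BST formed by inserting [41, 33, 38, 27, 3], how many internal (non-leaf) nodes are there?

Tree built from: [41, 33, 38, 27, 3]
Tree (level-order array): [41, 33, None, 27, 38, 3]
Rule: An internal node has at least one child.
Per-node child counts:
  node 41: 1 child(ren)
  node 33: 2 child(ren)
  node 27: 1 child(ren)
  node 3: 0 child(ren)
  node 38: 0 child(ren)
Matching nodes: [41, 33, 27]
Count of internal (non-leaf) nodes: 3


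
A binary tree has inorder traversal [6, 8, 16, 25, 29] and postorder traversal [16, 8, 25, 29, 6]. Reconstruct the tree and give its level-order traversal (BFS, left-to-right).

Inorder:   [6, 8, 16, 25, 29]
Postorder: [16, 8, 25, 29, 6]
Algorithm: postorder visits root last, so walk postorder right-to-left;
each value is the root of the current inorder slice — split it at that
value, recurse on the right subtree first, then the left.
Recursive splits:
  root=6; inorder splits into left=[], right=[8, 16, 25, 29]
  root=29; inorder splits into left=[8, 16, 25], right=[]
  root=25; inorder splits into left=[8, 16], right=[]
  root=8; inorder splits into left=[], right=[16]
  root=16; inorder splits into left=[], right=[]
Reconstructed level-order: [6, 29, 25, 8, 16]


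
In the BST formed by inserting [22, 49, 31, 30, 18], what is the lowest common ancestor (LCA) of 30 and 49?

Tree insertion order: [22, 49, 31, 30, 18]
Tree (level-order array): [22, 18, 49, None, None, 31, None, 30]
In a BST, the LCA of p=30, q=49 is the first node v on the
root-to-leaf path with p <= v <= q (go left if both < v, right if both > v).
Walk from root:
  at 22: both 30 and 49 > 22, go right
  at 49: 30 <= 49 <= 49, this is the LCA
LCA = 49


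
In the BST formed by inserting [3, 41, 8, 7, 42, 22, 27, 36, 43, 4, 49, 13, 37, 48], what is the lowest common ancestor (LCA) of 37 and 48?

Tree insertion order: [3, 41, 8, 7, 42, 22, 27, 36, 43, 4, 49, 13, 37, 48]
Tree (level-order array): [3, None, 41, 8, 42, 7, 22, None, 43, 4, None, 13, 27, None, 49, None, None, None, None, None, 36, 48, None, None, 37]
In a BST, the LCA of p=37, q=48 is the first node v on the
root-to-leaf path with p <= v <= q (go left if both < v, right if both > v).
Walk from root:
  at 3: both 37 and 48 > 3, go right
  at 41: 37 <= 41 <= 48, this is the LCA
LCA = 41


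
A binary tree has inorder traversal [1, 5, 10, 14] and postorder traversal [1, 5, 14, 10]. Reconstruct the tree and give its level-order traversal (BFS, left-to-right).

Inorder:   [1, 5, 10, 14]
Postorder: [1, 5, 14, 10]
Algorithm: postorder visits root last, so walk postorder right-to-left;
each value is the root of the current inorder slice — split it at that
value, recurse on the right subtree first, then the left.
Recursive splits:
  root=10; inorder splits into left=[1, 5], right=[14]
  root=14; inorder splits into left=[], right=[]
  root=5; inorder splits into left=[1], right=[]
  root=1; inorder splits into left=[], right=[]
Reconstructed level-order: [10, 5, 14, 1]


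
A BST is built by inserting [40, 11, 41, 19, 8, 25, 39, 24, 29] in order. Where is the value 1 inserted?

Starting tree (level order): [40, 11, 41, 8, 19, None, None, None, None, None, 25, 24, 39, None, None, 29]
Insertion path: 40 -> 11 -> 8
Result: insert 1 as left child of 8
Final tree (level order): [40, 11, 41, 8, 19, None, None, 1, None, None, 25, None, None, 24, 39, None, None, 29]


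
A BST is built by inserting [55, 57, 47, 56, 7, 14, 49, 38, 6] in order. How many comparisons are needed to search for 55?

Search path for 55: 55
Found: True
Comparisons: 1


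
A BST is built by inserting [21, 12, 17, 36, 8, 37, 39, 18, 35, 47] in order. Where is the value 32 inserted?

Starting tree (level order): [21, 12, 36, 8, 17, 35, 37, None, None, None, 18, None, None, None, 39, None, None, None, 47]
Insertion path: 21 -> 36 -> 35
Result: insert 32 as left child of 35
Final tree (level order): [21, 12, 36, 8, 17, 35, 37, None, None, None, 18, 32, None, None, 39, None, None, None, None, None, 47]


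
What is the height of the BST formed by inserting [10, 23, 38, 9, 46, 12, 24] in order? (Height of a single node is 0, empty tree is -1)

Insertion order: [10, 23, 38, 9, 46, 12, 24]
Tree (level-order array): [10, 9, 23, None, None, 12, 38, None, None, 24, 46]
Compute height bottom-up (empty subtree = -1):
  height(9) = 1 + max(-1, -1) = 0
  height(12) = 1 + max(-1, -1) = 0
  height(24) = 1 + max(-1, -1) = 0
  height(46) = 1 + max(-1, -1) = 0
  height(38) = 1 + max(0, 0) = 1
  height(23) = 1 + max(0, 1) = 2
  height(10) = 1 + max(0, 2) = 3
Height = 3


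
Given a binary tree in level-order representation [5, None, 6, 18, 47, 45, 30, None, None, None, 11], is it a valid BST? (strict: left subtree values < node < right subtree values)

Level-order array: [5, None, 6, 18, 47, 45, 30, None, None, None, 11]
Validate using subtree bounds (lo, hi): at each node, require lo < value < hi,
then recurse left with hi=value and right with lo=value.
Preorder trace (stopping at first violation):
  at node 5 with bounds (-inf, +inf): OK
  at node 6 with bounds (5, +inf): OK
  at node 18 with bounds (5, 6): VIOLATION
Node 18 violates its bound: not (5 < 18 < 6).
Result: Not a valid BST


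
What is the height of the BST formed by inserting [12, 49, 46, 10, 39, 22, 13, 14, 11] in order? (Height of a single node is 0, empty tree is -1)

Insertion order: [12, 49, 46, 10, 39, 22, 13, 14, 11]
Tree (level-order array): [12, 10, 49, None, 11, 46, None, None, None, 39, None, 22, None, 13, None, None, 14]
Compute height bottom-up (empty subtree = -1):
  height(11) = 1 + max(-1, -1) = 0
  height(10) = 1 + max(-1, 0) = 1
  height(14) = 1 + max(-1, -1) = 0
  height(13) = 1 + max(-1, 0) = 1
  height(22) = 1 + max(1, -1) = 2
  height(39) = 1 + max(2, -1) = 3
  height(46) = 1 + max(3, -1) = 4
  height(49) = 1 + max(4, -1) = 5
  height(12) = 1 + max(1, 5) = 6
Height = 6


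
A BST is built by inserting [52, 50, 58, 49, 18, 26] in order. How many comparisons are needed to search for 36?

Search path for 36: 52 -> 50 -> 49 -> 18 -> 26
Found: False
Comparisons: 5


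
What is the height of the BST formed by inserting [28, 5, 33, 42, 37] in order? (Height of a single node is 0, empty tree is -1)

Insertion order: [28, 5, 33, 42, 37]
Tree (level-order array): [28, 5, 33, None, None, None, 42, 37]
Compute height bottom-up (empty subtree = -1):
  height(5) = 1 + max(-1, -1) = 0
  height(37) = 1 + max(-1, -1) = 0
  height(42) = 1 + max(0, -1) = 1
  height(33) = 1 + max(-1, 1) = 2
  height(28) = 1 + max(0, 2) = 3
Height = 3


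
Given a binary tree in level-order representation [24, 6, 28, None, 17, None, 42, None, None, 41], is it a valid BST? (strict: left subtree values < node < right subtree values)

Level-order array: [24, 6, 28, None, 17, None, 42, None, None, 41]
Validate using subtree bounds (lo, hi): at each node, require lo < value < hi,
then recurse left with hi=value and right with lo=value.
Preorder trace (stopping at first violation):
  at node 24 with bounds (-inf, +inf): OK
  at node 6 with bounds (-inf, 24): OK
  at node 17 with bounds (6, 24): OK
  at node 28 with bounds (24, +inf): OK
  at node 42 with bounds (28, +inf): OK
  at node 41 with bounds (28, 42): OK
No violation found at any node.
Result: Valid BST


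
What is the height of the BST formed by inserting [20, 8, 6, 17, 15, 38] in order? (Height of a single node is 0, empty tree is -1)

Insertion order: [20, 8, 6, 17, 15, 38]
Tree (level-order array): [20, 8, 38, 6, 17, None, None, None, None, 15]
Compute height bottom-up (empty subtree = -1):
  height(6) = 1 + max(-1, -1) = 0
  height(15) = 1 + max(-1, -1) = 0
  height(17) = 1 + max(0, -1) = 1
  height(8) = 1 + max(0, 1) = 2
  height(38) = 1 + max(-1, -1) = 0
  height(20) = 1 + max(2, 0) = 3
Height = 3


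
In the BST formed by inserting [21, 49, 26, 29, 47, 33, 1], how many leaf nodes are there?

Tree built from: [21, 49, 26, 29, 47, 33, 1]
Tree (level-order array): [21, 1, 49, None, None, 26, None, None, 29, None, 47, 33]
Rule: A leaf has 0 children.
Per-node child counts:
  node 21: 2 child(ren)
  node 1: 0 child(ren)
  node 49: 1 child(ren)
  node 26: 1 child(ren)
  node 29: 1 child(ren)
  node 47: 1 child(ren)
  node 33: 0 child(ren)
Matching nodes: [1, 33]
Count of leaf nodes: 2


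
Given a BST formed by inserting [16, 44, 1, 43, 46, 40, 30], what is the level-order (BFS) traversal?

Tree insertion order: [16, 44, 1, 43, 46, 40, 30]
Tree (level-order array): [16, 1, 44, None, None, 43, 46, 40, None, None, None, 30]
BFS from the root, enqueuing left then right child of each popped node:
  queue [16] -> pop 16, enqueue [1, 44], visited so far: [16]
  queue [1, 44] -> pop 1, enqueue [none], visited so far: [16, 1]
  queue [44] -> pop 44, enqueue [43, 46], visited so far: [16, 1, 44]
  queue [43, 46] -> pop 43, enqueue [40], visited so far: [16, 1, 44, 43]
  queue [46, 40] -> pop 46, enqueue [none], visited so far: [16, 1, 44, 43, 46]
  queue [40] -> pop 40, enqueue [30], visited so far: [16, 1, 44, 43, 46, 40]
  queue [30] -> pop 30, enqueue [none], visited so far: [16, 1, 44, 43, 46, 40, 30]
Result: [16, 1, 44, 43, 46, 40, 30]
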